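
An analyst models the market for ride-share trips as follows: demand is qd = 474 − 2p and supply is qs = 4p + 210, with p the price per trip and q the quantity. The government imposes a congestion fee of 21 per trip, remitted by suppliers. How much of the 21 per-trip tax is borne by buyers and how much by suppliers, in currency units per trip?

Buyers bear 14 per trip; suppliers bear 7 per trip.

Without the tax, 474 − 2p = 4p + 210 gives 6p = 264, so p* = 44 and q* = 386.
With the tax collected from suppliers, supply shifts: qs = 4(p − 21) + 210.
Solving gives q = 358 with buyers paying 58 and suppliers receiving 37 (the 21 wedge).
Burden on buyers: 14; on suppliers: 7. (They sum to 21.)
The less price-elastic side of the market bears the larger share of a per-unit tax.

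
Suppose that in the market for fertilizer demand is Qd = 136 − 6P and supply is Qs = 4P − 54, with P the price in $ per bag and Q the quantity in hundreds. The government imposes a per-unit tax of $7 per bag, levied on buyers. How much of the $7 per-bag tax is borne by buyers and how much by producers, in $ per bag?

Without the tax, 136 − 6P = 4P − 54 gives 10P = 190, so P* = $19 and Q* = 22.
With the tax collected from buyers, demand (in seller-price terms) shifts: Qd = 136 − 6(P + 7).
Solving gives Q = 5.2 with buyers paying $21.8 and producers receiving $14.8 (the $7 wedge).
Burden on buyers: $2.8; on producers: $4.2. (They sum to $7.)
The less price-elastic side of the market bears the larger share of a per-unit tax.

Buyers bear $2.8 per bag; producers bear $4.2 per bag.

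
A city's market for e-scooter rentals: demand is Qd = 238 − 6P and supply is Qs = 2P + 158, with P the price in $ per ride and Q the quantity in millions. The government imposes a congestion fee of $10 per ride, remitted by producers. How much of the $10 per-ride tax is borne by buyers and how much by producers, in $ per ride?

Without the tax, 238 − 6P = 2P + 158 gives 8P = 80, so P* = $10 and Q* = 178.
With the tax collected from producers, supply shifts: Qs = 2(P − 10) + 158.
New equilibrium: buyers pay $12.5, producers receive $2.5, Q = 163. (Wedge: Pb − Ps = 10.)
Burden on buyers: $2.5; on producers: $7.5. (They sum to $10.)
The less price-elastic side of the market bears the larger share of a per-unit tax.

Buyers bear $2.5 per ride; producers bear $7.5 per ride.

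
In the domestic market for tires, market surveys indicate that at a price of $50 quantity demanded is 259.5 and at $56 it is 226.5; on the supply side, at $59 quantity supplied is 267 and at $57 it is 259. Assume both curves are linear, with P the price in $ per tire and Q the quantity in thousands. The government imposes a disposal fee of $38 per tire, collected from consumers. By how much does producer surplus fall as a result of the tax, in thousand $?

Producer surplus falls by $4378 thousand.

Demand slope: (226.5 − 259.5)/(56 − 50) = -5.5, so Qd = 534.5 − 5.5P.
Supply slope: (259 − 267)/(57 − 59) = 4, so Qs = 4P + 31.
Before the tax: set 534.5 − 5.5P = 4P + 31 → P* = $53, Q* = 243.
With the tax collected from consumers, demand (in seller-price terms) shifts: Qd = 534.5 − 5.5(P + 38).
Solving gives Q = 155 with consumers paying $69 and suppliers receiving $31 (the $38 wedge).
ΔPS is the trapezoid between Q = 155 and Q = 243 of height $22: ½ · (243 + 155) · 22 = $4378.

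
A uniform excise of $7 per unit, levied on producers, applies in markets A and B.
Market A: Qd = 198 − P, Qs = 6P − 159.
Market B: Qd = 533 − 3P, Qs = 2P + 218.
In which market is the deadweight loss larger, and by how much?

Market B, by $8.4.

Market A: pre-tax P* = $51, Q* = 147; post-tax Q = 141; deadweight loss = $21.
Market B: pre-tax P* = $63, Q* = 344; post-tax Q = 335.6; deadweight loss = $29.4.
Difference: $21 vs $29.4 → market B is larger by $8.4.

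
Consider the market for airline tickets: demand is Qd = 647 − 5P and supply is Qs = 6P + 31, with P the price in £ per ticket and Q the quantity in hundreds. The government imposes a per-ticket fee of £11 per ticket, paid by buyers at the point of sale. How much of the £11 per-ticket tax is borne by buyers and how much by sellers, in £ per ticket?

Before the tax: set 647 − 5P = 6P + 31 → P* = £56, Q* = 367.
With the tax collected from buyers, demand (in seller-price terms) shifts: Qd = 647 − 5(P + 11).
Solving gives Q = 337 with buyers paying £62 and sellers receiving £51 (the £11 wedge).
Burden on buyers: £6; on sellers: £5. (They sum to £11.)
The less price-elastic side of the market bears the larger share of a per-unit tax.

Buyers bear £6 per ticket; sellers bear £5 per ticket.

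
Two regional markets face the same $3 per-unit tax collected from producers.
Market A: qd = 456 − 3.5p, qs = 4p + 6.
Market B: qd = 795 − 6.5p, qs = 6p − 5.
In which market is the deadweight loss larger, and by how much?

Market B, by $5.64.

Market A: pre-tax p* = $60, q* = 246; post-tax q = 240.4; deadweight loss = $8.4.
Market B: pre-tax p* = $64, q* = 379; post-tax q = 369.64; deadweight loss = $14.04.
Difference: $8.4 vs $14.04 → market B is larger by $5.64.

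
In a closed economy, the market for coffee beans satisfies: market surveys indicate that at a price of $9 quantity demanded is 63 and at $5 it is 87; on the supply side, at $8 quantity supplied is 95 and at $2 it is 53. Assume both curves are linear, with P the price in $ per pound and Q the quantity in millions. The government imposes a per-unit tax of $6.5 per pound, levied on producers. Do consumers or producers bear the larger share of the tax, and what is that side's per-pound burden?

Consumers bear the larger share: $3.5 per pound.

Demand slope: (87 − 63)/(5 − 9) = -6, so Qd = 117 − 6P.
Supply slope: (53 − 95)/(2 − 8) = 7, so Qs = 7P + 39.
Before the tax: set 117 − 6P = 7P + 39 → P* = $6, Q* = 81.
With the tax collected from producers, supply shifts: Qs = 7(P − 6.5) + 39.
New equilibrium: consumers pay $9.5, producers receive $3, Q = 60. (Wedge: Pb − Ps = 6.5.)
Per-pound burden: consumers $3.5, producers $3.
Consumers take the larger share because demand is less price-elastic here (demand slope 6 vs supply slope 7).
The less price-elastic side of the market bears the larger share of a per-unit tax.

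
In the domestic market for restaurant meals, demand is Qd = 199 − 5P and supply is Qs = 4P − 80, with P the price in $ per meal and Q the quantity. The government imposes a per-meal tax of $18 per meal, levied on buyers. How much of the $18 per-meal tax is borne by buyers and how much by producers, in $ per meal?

Buyers bear $8 per meal; producers bear $10 per meal.

Before the tax: set 199 − 5P = 4P − 80 → P* = $31, Q* = 44.
With the tax collected from buyers, demand (in seller-price terms) shifts: Qd = 199 − 5(P + 18).
New equilibrium: buyers pay $39, producers receive $21, Q = 4. (Wedge: Pb − Ps = 18.)
Burden on buyers: $8; on producers: $10. (They sum to $18.)
The less price-elastic side of the market bears the larger share of a per-unit tax.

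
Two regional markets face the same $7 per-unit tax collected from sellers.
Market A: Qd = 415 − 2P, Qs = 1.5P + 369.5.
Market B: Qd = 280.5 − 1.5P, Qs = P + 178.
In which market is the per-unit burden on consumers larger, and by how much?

Market A: pre-tax P* = $13, Q* = 389; post-tax Q = 383; per-unit burden on consumers = $3.
Market B: pre-tax P* = $41, Q* = 219; post-tax Q = 214.8; per-unit burden on consumers = $2.8.
Difference: $3 vs $2.8 → market A is larger by $0.2.

Market A, by $0.2.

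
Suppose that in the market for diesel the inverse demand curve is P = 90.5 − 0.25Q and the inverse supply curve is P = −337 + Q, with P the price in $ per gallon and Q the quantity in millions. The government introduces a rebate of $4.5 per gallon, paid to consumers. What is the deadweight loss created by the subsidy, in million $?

Deadweight loss = $8.1 million.

Inverting to Q(P) form: Qd = 362 − 4P; Qs = P + 337.
Before the subsidy: set 362 − 4P = P + 337 → P* = $5, Q* = 342.
With a per-unit subsidy paid to consumers, each effectively pays P − 4.5, so demand becomes Qd = 362 − 4(P − 4.5).
Solving gives Q = 345.6 with consumers paying $4.1 and sellers receiving $8.6 (the $4.5 wedge).
Quantity rises by |ΔQ| = |342 − 345.6| = 3.6.
DWL = ½ · t · |ΔQ| = ½ · 4.5 · 3.6 = $8.1.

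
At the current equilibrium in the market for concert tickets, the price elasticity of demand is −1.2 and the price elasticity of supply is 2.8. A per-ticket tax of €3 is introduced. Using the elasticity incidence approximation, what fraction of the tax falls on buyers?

Incidence ratio: buyers' share ≈ εs / (εs + |εd|) = 2.8 / (2.8 + 1.2) = 0.7.
Supply is the more elastic side, so buyers bear the larger share.

Buyers' share ≈ 0.7.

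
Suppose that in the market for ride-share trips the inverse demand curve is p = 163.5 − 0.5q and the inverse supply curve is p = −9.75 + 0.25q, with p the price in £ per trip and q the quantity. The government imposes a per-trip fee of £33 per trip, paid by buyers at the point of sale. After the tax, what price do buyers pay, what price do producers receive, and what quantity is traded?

Buyers pay £70; producers receive £37; quantity = 187.

Rewrite in direct form: qd = 327 − 2p and qs = 4p + 39.
Without the tax, 327 − 2p = 4p + 39 gives 6p = 288, so p* = £48 and q* = 231.
With the tax collected from buyers, demand (in seller-price terms) shifts: qd = 327 − 2(p + 33).
New equilibrium: buyers pay £70, producers receive £37, q = 187. (Wedge: pb − ps = 33.)
The less price-elastic side of the market bears the larger share of a per-unit tax.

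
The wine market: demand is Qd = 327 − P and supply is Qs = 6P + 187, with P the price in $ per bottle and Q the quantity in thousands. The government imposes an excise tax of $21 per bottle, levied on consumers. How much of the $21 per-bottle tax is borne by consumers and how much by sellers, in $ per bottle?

Consumers bear $18 per bottle; sellers bear $3 per bottle.

Before the tax: set 327 − P = 6P + 187 → P* = $20, Q* = 307.
With the tax collected from consumers, demand (in seller-price terms) shifts: Qd = 327 − (P + 21).
Solving gives Q = 289 with consumers paying $38 and sellers receiving $17 (the $21 wedge).
Burden on consumers: $18; on sellers: $3. (They sum to $21.)
The less price-elastic side of the market bears the larger share of a per-unit tax.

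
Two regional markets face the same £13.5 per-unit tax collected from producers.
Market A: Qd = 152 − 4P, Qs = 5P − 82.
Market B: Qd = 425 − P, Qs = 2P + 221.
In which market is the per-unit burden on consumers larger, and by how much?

Market B, by £1.5.

Market A: pre-tax P* = £26, Q* = 48; post-tax Q = 18; per-unit burden on consumers = £7.5.
Market B: pre-tax P* = £68, Q* = 357; post-tax Q = 348; per-unit burden on consumers = £9.
Difference: £7.5 vs £9 → market B is larger by £1.5.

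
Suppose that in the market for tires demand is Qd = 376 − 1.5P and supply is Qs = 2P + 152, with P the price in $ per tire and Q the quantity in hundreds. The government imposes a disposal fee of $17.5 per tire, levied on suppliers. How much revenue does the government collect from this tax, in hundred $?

Before the tax: set 376 − 1.5P = 2P + 152 → P* = $64, Q* = 280.
With the tax collected from suppliers, supply shifts: Qs = 2(P − 17.5) + 152.
New equilibrium: consumers pay $74, suppliers receive $56.5, Q = 265. (Wedge: Pb − Ps = 17.5.)
Revenue = t · Q = 17.5 · 265 = $4637.5.

Tax revenue = $4637.5 hundred.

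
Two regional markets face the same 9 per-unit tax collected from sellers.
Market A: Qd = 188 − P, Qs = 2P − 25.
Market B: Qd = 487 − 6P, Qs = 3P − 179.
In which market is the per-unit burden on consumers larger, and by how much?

Market A, by 3.

Market A: pre-tax P* = 71, Q* = 117; post-tax Q = 111; per-unit burden on consumers = 6.
Market B: pre-tax P* = 74, Q* = 43; post-tax Q = 25; per-unit burden on consumers = 3.
Difference: 6 vs 3 → market A is larger by 3.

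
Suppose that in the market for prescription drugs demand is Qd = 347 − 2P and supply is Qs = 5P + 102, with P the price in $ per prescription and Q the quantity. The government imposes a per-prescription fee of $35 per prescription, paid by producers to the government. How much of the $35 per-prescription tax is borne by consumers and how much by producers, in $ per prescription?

Consumers bear $25 per prescription; producers bear $10 per prescription.

Without the tax, 347 − 2P = 5P + 102 gives 7P = 245, so P* = $35 and Q* = 277.
With the tax collected from producers, supply shifts: Qs = 5(P − 35) + 102.
New equilibrium: consumers pay $60, producers receive $25, Q = 227. (Wedge: Pb − Ps = 35.)
Burden on consumers: $25; on producers: $10. (They sum to $35.)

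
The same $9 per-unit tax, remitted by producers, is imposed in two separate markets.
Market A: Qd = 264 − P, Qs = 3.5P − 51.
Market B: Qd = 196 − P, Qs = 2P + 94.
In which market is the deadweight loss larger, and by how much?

Market A, by $4.5.

Market A: pre-tax P* = $70, Q* = 194; post-tax Q = 187; deadweight loss = $31.5.
Market B: pre-tax P* = $34, Q* = 162; post-tax Q = 156; deadweight loss = $27.
Difference: $31.5 vs $27 → market A is larger by $4.5.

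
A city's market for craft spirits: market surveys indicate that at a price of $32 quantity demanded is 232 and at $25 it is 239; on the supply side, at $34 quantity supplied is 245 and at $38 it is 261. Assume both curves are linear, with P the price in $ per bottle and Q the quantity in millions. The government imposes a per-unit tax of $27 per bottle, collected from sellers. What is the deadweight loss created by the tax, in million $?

Demand slope: (239 − 232)/(25 − 32) = -1, so Qd = 264 − P.
Supply slope: (261 − 245)/(38 − 34) = 4, so Qs = 4P + 109.
Without the tax, 264 − P = 4P + 109 gives 5P = 155, so P* = $31 and Q* = 233.
With the tax collected from sellers, supply shifts: Qs = 4(P − 27) + 109.
Solving gives Q = 211.4 with buyers paying $52.6 and sellers receiving $25.6 (the $27 wedge).
Quantity falls by |ΔQ| = |233 − 211.4| = 21.6.
DWL = ½ · t · |ΔQ| = ½ · 27 · 21.6 = $291.6.

Deadweight loss = $291.6 million.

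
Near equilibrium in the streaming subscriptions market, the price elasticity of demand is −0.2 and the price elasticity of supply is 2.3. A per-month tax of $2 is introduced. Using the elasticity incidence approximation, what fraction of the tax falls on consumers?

Incidence ratio: consumers' share ≈ εs / (εs + |εd|) = 2.3 / (2.3 + 0.2) = 0.92.
Supply is the more elastic side, so consumers bear the larger share.

Consumers' share ≈ 0.92.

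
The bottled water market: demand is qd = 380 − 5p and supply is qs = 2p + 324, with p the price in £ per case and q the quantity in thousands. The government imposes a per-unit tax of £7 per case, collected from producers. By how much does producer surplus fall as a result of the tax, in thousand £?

Producer surplus falls by £1675 thousand.

Without the tax, 380 − 5p = 2p + 324 gives 7p = 56, so p* = £8 and q* = 340.
With the tax collected from producers, supply shifts: qs = 2(p − 7) + 324.
Solving gives q = 330 with consumers paying £10 and producers receiving £3 (the £7 wedge).
ΔPS is the trapezoid between Q = 330 and Q = 340 of height £5: ½ · (340 + 330) · 5 = £1675.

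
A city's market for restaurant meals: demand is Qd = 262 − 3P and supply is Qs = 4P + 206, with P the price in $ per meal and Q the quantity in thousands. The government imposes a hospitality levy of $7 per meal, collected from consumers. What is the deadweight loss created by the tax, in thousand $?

Without the tax, 262 − 3P = 4P + 206 gives 7P = 56, so P* = $8 and Q* = 238.
With the tax collected from consumers, demand (in seller-price terms) shifts: Qd = 262 − 3(P + 7).
Solving gives Q = 226 with consumers paying $12 and suppliers receiving $5 (the $7 wedge).
Quantity falls by |ΔQ| = |238 − 226| = 12.
DWL = ½ · t · |ΔQ| = ½ · 7 · 12 = $42.

Deadweight loss = $42 thousand.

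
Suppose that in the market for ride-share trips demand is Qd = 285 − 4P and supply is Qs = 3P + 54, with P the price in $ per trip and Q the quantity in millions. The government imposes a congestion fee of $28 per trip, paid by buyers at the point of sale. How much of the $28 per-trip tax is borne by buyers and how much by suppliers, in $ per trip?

Buyers bear $12 per trip; suppliers bear $16 per trip.

Without the tax, 285 − 4P = 3P + 54 gives 7P = 231, so P* = $33 and Q* = 153.
With the tax collected from buyers, demand (in seller-price terms) shifts: Qd = 285 − 4(P + 28).
New equilibrium: buyers pay $45, suppliers receive $17, Q = 105. (Wedge: Pb − Ps = 28.)
Burden on buyers: $12; on suppliers: $16. (They sum to $28.)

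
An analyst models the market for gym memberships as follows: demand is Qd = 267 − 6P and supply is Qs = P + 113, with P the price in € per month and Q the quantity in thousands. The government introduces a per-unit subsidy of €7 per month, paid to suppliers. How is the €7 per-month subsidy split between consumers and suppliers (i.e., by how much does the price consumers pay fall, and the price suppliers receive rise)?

Without the subsidy, 267 − 6P = P + 113 gives 7P = 154, so P* = €22 and Q* = 135.
With a per-unit subsidy paid to suppliers, each receives P + 7 per unit sold, so supply becomes Qs = (P + 7) + 113.
Solving gives Q = 141 with consumers paying €21 and suppliers receiving €28 (the €7 wedge).
Gain to consumers: €1; to suppliers: €6. (They sum to €7.)

Consumers gain €1 per month; suppliers gain €6 per month.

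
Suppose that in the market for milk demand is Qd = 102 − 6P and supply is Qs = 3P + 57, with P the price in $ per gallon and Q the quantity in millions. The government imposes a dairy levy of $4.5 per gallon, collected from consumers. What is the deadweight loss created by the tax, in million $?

Without the tax, 102 − 6P = 3P + 57 gives 9P = 45, so P* = $5 and Q* = 72.
With the tax collected from consumers, demand (in seller-price terms) shifts: Qd = 102 − 6(P + 4.5).
Solving gives Q = 63 with consumers paying $6.5 and suppliers receiving $2 (the $4.5 wedge).
Quantity falls by |ΔQ| = |72 − 63| = 9.
DWL = ½ · t · |ΔQ| = ½ · 4.5 · 9 = $20.25.

Deadweight loss = $20.25 million.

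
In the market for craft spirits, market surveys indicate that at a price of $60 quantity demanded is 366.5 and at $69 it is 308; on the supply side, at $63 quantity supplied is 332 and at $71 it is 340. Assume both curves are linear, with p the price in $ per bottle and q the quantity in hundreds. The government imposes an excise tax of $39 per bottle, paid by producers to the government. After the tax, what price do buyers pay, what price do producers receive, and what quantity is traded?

Demand slope: (308 − 366.5)/(69 − 60) = -6.5, so qd = 756.5 − 6.5p.
Supply slope: (340 − 332)/(71 − 63) = 1, so qs = p + 269.
Before the tax: set 756.5 − 6.5p = p + 269 → p* = $65, q* = 334.
With the tax collected from producers, supply shifts: qs = (p − 39) + 269.
Solving gives q = 300.2 with buyers paying $70.2 and producers receiving $31.2 (the $39 wedge).

Buyers pay $70.2; producers receive $31.2; quantity = 300.2.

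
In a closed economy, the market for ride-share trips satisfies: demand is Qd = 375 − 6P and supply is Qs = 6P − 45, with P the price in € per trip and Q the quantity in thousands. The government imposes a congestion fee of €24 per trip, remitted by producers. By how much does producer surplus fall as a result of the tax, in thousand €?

Producer surplus falls by €1548 thousand.

Before the tax: set 375 − 6P = 6P − 45 → P* = €35, Q* = 165.
With the tax collected from producers, supply shifts: Qs = 6(P − 24) − 45.
New equilibrium: consumers pay €47, producers receive €23, Q = 93. (Wedge: Pb − Ps = 24.)
ΔPS is the trapezoid between Q = 93 and Q = 165 of height €12: ½ · (165 + 93) · 12 = €1548.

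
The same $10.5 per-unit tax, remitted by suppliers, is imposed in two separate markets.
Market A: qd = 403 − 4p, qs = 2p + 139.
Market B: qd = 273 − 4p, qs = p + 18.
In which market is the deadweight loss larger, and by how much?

Market A: pre-tax p* = $44, q* = 227; post-tax q = 213; deadweight loss = $73.5.
Market B: pre-tax p* = $51, q* = 69; post-tax q = 60.6; deadweight loss = $44.1.
Difference: $73.5 vs $44.1 → market A is larger by $29.4.

Market A, by $29.4.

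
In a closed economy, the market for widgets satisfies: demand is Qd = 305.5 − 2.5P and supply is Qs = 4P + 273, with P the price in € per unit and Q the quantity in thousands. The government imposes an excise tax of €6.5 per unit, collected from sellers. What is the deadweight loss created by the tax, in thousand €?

Without the tax, 305.5 − 2.5P = 4P + 273 gives 6.5P = 32.5, so P* = €5 and Q* = 293.
With the tax collected from sellers, supply shifts: Qs = 4(P − 6.5) + 273.
Solving gives Q = 283 with buyers paying €9 and sellers receiving €2.5 (the €6.5 wedge).
Quantity falls by |ΔQ| = |293 − 283| = 10.
DWL = ½ · t · |ΔQ| = ½ · 6.5 · 10 = €32.5.

Deadweight loss = €32.5 thousand.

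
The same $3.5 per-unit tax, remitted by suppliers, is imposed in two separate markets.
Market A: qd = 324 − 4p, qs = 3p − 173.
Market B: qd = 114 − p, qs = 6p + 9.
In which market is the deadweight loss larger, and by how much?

Market A: pre-tax p* = $71, q* = 40; post-tax q = 34; deadweight loss = $10.5.
Market B: pre-tax p* = $15, q* = 99; post-tax q = 96; deadweight loss = $5.25.
Difference: $10.5 vs $5.25 → market A is larger by $5.25.

Market A, by $5.25.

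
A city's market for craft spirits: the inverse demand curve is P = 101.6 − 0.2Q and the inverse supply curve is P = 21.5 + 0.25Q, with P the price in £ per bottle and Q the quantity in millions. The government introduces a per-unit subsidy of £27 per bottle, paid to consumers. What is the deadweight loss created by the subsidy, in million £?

Deadweight loss = £810 million.

Rewrite in direct form: Qd = 508 − 5P and Qs = 4P − 86.
Without the subsidy, 508 − 5P = 4P − 86 gives 9P = 594, so P* = £66 and Q* = 178.
With a per-unit subsidy paid to consumers, each effectively pays P − 27, so demand becomes Qd = 508 − 5(P − 27).
New equilibrium: consumers pay £54, producers receive £81, Q = 238. (Wedge: Pb − Ps = −27.)
Quantity rises by |ΔQ| = |178 − 238| = 60.
DWL = ½ · t · |ΔQ| = ½ · 27 · 60 = £810.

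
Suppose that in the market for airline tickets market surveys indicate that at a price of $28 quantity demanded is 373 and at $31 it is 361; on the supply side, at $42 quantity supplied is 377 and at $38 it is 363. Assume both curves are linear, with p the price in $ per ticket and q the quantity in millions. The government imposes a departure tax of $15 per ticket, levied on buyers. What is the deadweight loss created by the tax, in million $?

Deadweight loss = $210 million.

Demand slope: (361 − 373)/(31 − 28) = -4, so qd = 485 − 4p.
Supply slope: (363 − 377)/(38 − 42) = 3.5, so qs = 3.5p + 230.
Without the tax, 485 − 4p = 3.5p + 230 gives 7.5p = 255, so p* = $34 and q* = 349.
With the tax collected from buyers, demand (in seller-price terms) shifts: qd = 485 − 4(p + 15).
Solving gives q = 321 with buyers paying $41 and suppliers receiving $26 (the $15 wedge).
Quantity falls by |ΔQ| = |349 − 321| = 28.
DWL = ½ · t · |ΔQ| = ½ · 15 · 28 = $210.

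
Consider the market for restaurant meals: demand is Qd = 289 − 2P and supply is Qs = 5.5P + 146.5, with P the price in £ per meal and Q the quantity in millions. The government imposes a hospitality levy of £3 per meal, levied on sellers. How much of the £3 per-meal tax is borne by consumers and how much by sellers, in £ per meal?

Without the tax, 289 − 2P = 5.5P + 146.5 gives 7.5P = 142.5, so P* = £19 and Q* = 251.
With the tax collected from sellers, supply shifts: Qs = 5.5(P − 3) + 146.5.
New equilibrium: consumers pay £21.2, sellers receive £18.2, Q = 246.6. (Wedge: Pb − Ps = 3.)
Burden on consumers: £2.2; on sellers: £0.8. (They sum to £3.)

Consumers bear £2.2 per meal; sellers bear £0.8 per meal.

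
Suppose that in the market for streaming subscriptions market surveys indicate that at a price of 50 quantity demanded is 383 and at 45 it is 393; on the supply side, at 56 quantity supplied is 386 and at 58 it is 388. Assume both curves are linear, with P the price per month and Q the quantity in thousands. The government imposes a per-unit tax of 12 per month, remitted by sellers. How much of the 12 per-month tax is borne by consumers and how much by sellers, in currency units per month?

Consumers bear 4 per month; sellers bear 8 per month.

Demand slope: (393 − 383)/(45 − 50) = -2, so Qd = 483 − 2P.
Supply slope: (388 − 386)/(58 − 56) = 1, so Qs = P + 330.
Without the tax, 483 − 2P = P + 330 gives 3P = 153, so P* = 51 and Q* = 381.
With the tax collected from sellers, supply shifts: Qs = (P − 12) + 330.
Solving gives Q = 373 with consumers paying 55 and sellers receiving 43 (the 12 wedge).
Burden on consumers: 4; on sellers: 8. (They sum to 12.)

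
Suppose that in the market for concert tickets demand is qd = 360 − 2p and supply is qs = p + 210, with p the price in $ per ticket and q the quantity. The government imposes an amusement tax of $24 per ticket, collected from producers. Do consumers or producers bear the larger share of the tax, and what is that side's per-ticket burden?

Producers bear the larger share: $16 per ticket.

Before the tax: set 360 − 2p = p + 210 → p* = $50, q* = 260.
With the tax collected from producers, supply shifts: qs = (p − 24) + 210.
New equilibrium: consumers pay $58, producers receive $34, q = 244. (Wedge: pb − ps = 24.)
Per-ticket burden: consumers $8, producers $16.
Producers take the larger share because supply is less price-elastic here (demand slope 2 vs supply slope 1).
The less price-elastic side of the market bears the larger share of a per-unit tax.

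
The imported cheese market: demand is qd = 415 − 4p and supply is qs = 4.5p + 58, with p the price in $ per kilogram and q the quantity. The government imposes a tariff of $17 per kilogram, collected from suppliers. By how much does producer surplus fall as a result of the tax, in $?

Producer surplus falls by $1832.

Without the tax, 415 − 4p = 4.5p + 58 gives 8.5p = 357, so p* = $42 and q* = 247.
With the tax collected from suppliers, supply shifts: qs = 4.5(p − 17) + 58.
New equilibrium: consumers pay $51, suppliers receive $34, q = 211. (Wedge: pb − ps = 17.)
ΔPS is the trapezoid between Q = 211 and Q = 247 of height $8: ½ · (247 + 211) · 8 = $1832.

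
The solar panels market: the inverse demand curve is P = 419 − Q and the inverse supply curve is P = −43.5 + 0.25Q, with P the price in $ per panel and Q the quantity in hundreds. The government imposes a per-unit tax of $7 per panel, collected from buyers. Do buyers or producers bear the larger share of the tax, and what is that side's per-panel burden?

Rewrite in direct form: Qd = 419 − P and Qs = 4P + 174.
Without the tax, 419 − P = 4P + 174 gives 5P = 245, so P* = $49 and Q* = 370.
With the tax collected from buyers, demand (in seller-price terms) shifts: Qd = 419 − (P + 7).
New equilibrium: buyers pay $54.6, producers receive $47.6, Q = 364.4. (Wedge: Pb − Ps = 7.)
Per-panel burden: buyers $5.6, producers $1.4.
Buyers take the larger share because demand is less price-elastic here (demand slope 1 vs supply slope 4).
The less price-elastic side of the market bears the larger share of a per-unit tax.

Buyers bear the larger share: $5.6 per panel.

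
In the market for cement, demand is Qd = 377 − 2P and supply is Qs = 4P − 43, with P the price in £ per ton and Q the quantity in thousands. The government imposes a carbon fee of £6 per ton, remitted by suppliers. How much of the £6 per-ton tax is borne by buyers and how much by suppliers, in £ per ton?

Before the tax: set 377 − 2P = 4P − 43 → P* = £70, Q* = 237.
With the tax collected from suppliers, supply shifts: Qs = 4(P − 6) − 43.
Solving gives Q = 229 with buyers paying £74 and suppliers receiving £68 (the £6 wedge).
Burden on buyers: £4; on suppliers: £2. (They sum to £6.)

Buyers bear £4 per ton; suppliers bear £2 per ton.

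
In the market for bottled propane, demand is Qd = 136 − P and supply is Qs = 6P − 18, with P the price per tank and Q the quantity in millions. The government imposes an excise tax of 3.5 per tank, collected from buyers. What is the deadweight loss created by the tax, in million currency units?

Without the tax, 136 − P = 6P − 18 gives 7P = 154, so P* = 22 and Q* = 114.
With the tax collected from buyers, demand (in seller-price terms) shifts: Qd = 136 − (P + 3.5).
New equilibrium: buyers pay 25, sellers receive 21.5, Q = 111. (Wedge: Pb − Ps = 3.5.)
Quantity falls by |ΔQ| = |114 − 111| = 3.
DWL = ½ · t · |ΔQ| = ½ · 3.5 · 3 = 5.25.

Deadweight loss = 5.25 million.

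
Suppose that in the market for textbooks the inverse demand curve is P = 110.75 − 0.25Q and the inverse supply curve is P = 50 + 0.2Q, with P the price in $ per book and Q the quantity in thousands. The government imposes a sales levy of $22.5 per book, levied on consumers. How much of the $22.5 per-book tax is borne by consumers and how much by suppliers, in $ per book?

Rewrite in direct form: Qd = 443 − 4P and Qs = 5P − 250.
Without the tax, 443 − 4P = 5P − 250 gives 9P = 693, so P* = $77 and Q* = 135.
With the tax collected from consumers, demand (in seller-price terms) shifts: Qd = 443 − 4(P + 22.5).
Solving gives Q = 85 with consumers paying $89.5 and suppliers receiving $67 (the $22.5 wedge).
Burden on consumers: $12.5; on suppliers: $10. (They sum to $22.5.)
The less price-elastic side of the market bears the larger share of a per-unit tax.

Consumers bear $12.5 per book; suppliers bear $10 per book.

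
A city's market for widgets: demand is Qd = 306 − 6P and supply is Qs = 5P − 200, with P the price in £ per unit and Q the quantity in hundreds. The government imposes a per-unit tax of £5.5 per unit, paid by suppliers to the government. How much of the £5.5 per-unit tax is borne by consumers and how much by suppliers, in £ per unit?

Before the tax: set 306 − 6P = 5P − 200 → P* = £46, Q* = 30.
With the tax collected from suppliers, supply shifts: Qs = 5(P − 5.5) − 200.
Solving gives Q = 15 with consumers paying £48.5 and suppliers receiving £43 (the £5.5 wedge).
Burden on consumers: £2.5; on suppliers: £3. (They sum to £5.5.)
The less price-elastic side of the market bears the larger share of a per-unit tax.

Consumers bear £2.5 per unit; suppliers bear £3 per unit.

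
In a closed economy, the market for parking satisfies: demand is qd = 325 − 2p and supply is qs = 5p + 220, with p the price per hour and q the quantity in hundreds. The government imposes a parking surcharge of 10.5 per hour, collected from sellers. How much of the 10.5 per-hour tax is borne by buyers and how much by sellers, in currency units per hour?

Without the tax, 325 − 2p = 5p + 220 gives 7p = 105, so p* = 15 and q* = 295.
With the tax collected from sellers, supply shifts: qs = 5(p − 10.5) + 220.
Solving gives q = 280 with buyers paying 22.5 and sellers receiving 12 (the 10.5 wedge).
Burden on buyers: 7.5; on sellers: 3. (They sum to 10.5.)
The less price-elastic side of the market bears the larger share of a per-unit tax.

Buyers bear 7.5 per hour; sellers bear 3 per hour.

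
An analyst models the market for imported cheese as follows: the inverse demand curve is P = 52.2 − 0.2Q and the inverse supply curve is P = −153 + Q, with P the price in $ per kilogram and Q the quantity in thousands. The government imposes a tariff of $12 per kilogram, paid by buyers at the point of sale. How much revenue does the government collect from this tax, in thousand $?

Inverting to Q(P) form: Qd = 261 − 5P; Qs = P + 153.
Without the tax, 261 − 5P = P + 153 gives 6P = 108, so P* = $18 and Q* = 171.
With the tax collected from buyers, demand (in seller-price terms) shifts: Qd = 261 − 5(P + 12).
Solving gives Q = 161 with buyers paying $20 and producers receiving $8 (the $12 wedge).
Revenue = t · Q = 12 · 161 = $1932.

Tax revenue = $1932 thousand.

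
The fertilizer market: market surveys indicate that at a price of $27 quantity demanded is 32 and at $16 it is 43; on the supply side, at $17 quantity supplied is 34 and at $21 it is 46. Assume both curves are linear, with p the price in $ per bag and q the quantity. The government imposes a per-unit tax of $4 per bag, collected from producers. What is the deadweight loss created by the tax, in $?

Deadweight loss = $6.

Demand slope: (43 − 32)/(16 − 27) = -1, so qd = 59 − p.
Supply slope: (46 − 34)/(21 − 17) = 3, so qs = 3p − 17.
Without the tax, 59 − p = 3p − 17 gives 4p = 76, so p* = $19 and q* = 40.
With the tax collected from producers, supply shifts: qs = 3(p − 4) − 17.
New equilibrium: buyers pay $22, producers receive $18, q = 37. (Wedge: pb − ps = 4.)
Quantity falls by |ΔQ| = |40 − 37| = 3.
DWL = ½ · t · |ΔQ| = ½ · 4 · 3 = $6.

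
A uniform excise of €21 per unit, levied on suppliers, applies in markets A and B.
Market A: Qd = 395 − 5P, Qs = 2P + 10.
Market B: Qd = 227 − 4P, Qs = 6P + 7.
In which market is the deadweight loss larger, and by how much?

Market A: pre-tax P* = €55, Q* = 120; post-tax Q = 90; deadweight loss = €315.
Market B: pre-tax P* = €22, Q* = 139; post-tax Q = 88.6; deadweight loss = €529.2.
Difference: €315 vs €529.2 → market B is larger by €214.2.

Market B, by €214.2.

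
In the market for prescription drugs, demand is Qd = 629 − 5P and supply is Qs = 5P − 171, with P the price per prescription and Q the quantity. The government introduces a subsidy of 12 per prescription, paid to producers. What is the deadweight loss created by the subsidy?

Without the subsidy, 629 − 5P = 5P − 171 gives 10P = 800, so P* = 80 and Q* = 229.
With a per-unit subsidy paid to producers, each receives P + 12 per unit sold, so supply becomes Qs = 5(P + 12) − 171.
Solving gives Q = 259 with consumers paying 74 and producers receiving 86 (the 12 wedge).
Quantity rises by |ΔQ| = |229 − 259| = 30.
DWL = ½ · t · |ΔQ| = ½ · 12 · 30 = 180.

Deadweight loss = 180.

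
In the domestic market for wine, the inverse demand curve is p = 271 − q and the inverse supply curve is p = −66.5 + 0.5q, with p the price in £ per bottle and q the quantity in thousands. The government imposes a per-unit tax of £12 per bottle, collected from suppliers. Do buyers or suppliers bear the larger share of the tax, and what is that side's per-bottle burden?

Buyers bear the larger share: £8 per bottle.

Inverting to q(p) form: qd = 271 − p; qs = 2p + 133.
Before the tax: set 271 − p = 2p + 133 → p* = £46, q* = 225.
With the tax collected from suppliers, supply shifts: qs = 2(p − 12) + 133.
New equilibrium: buyers pay £54, suppliers receive £42, q = 217. (Wedge: pb − ps = 12.)
Per-bottle burden: buyers £8, suppliers £4.
Buyers take the larger share because demand is less price-elastic here (demand slope 1 vs supply slope 2).
The less price-elastic side of the market bears the larger share of a per-unit tax.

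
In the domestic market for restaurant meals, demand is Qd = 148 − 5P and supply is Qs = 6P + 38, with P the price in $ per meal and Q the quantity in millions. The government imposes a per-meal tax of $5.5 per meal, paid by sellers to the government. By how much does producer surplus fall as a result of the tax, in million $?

Without the tax, 148 − 5P = 6P + 38 gives 11P = 110, so P* = $10 and Q* = 98.
With the tax collected from sellers, supply shifts: Qs = 6(P − 5.5) + 38.
Solving gives Q = 83 with buyers paying $13 and sellers receiving $7.5 (the $5.5 wedge).
ΔPS is the trapezoid between Q = 83 and Q = 98 of height $2.5: ½ · (98 + 83) · 2.5 = $226.25.

Producer surplus falls by $226.25 million.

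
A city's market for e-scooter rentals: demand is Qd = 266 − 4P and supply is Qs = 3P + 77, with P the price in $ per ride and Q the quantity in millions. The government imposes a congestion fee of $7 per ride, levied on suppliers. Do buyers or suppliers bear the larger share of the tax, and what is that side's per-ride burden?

Before the tax: set 266 − 4P = 3P + 77 → P* = $27, Q* = 158.
With the tax collected from suppliers, supply shifts: Qs = 3(P − 7) + 77.
New equilibrium: buyers pay $30, suppliers receive $23, Q = 146. (Wedge: Pb − Ps = 7.)
Per-ride burden: buyers $3, suppliers $4.
Suppliers take the larger share because supply is less price-elastic here (demand slope 4 vs supply slope 3).
The less price-elastic side of the market bears the larger share of a per-unit tax.

Suppliers bear the larger share: $4 per ride.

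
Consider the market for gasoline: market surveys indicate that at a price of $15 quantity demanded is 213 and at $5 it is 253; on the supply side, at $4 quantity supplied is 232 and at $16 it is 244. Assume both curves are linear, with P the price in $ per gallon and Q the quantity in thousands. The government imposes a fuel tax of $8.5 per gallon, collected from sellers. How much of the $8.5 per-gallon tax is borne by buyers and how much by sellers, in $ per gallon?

Buyers bear $1.7 per gallon; sellers bear $6.8 per gallon.

Demand slope: (253 − 213)/(5 − 15) = -4, so Qd = 273 − 4P.
Supply slope: (244 − 232)/(16 − 4) = 1, so Qs = P + 228.
Before the tax: set 273 − 4P = P + 228 → P* = $9, Q* = 237.
With the tax collected from sellers, supply shifts: Qs = (P − 8.5) + 228.
New equilibrium: buyers pay $10.7, sellers receive $2.2, Q = 230.2. (Wedge: Pb − Ps = 8.5.)
Burden on buyers: $1.7; on sellers: $6.8. (They sum to $8.5.)
The less price-elastic side of the market bears the larger share of a per-unit tax.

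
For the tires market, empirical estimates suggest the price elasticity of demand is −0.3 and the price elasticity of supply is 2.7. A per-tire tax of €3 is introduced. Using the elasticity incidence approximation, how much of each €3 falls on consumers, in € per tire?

Consumers bear ≈ €2.7 per tire.

Incidence ratio: consumers' share ≈ εs / (εs + |εd|) = 2.7 / (2.7 + 0.3) = 0.9.
So consumers bear ≈ 0.9 × €3 = €2.7; producers bear €0.3.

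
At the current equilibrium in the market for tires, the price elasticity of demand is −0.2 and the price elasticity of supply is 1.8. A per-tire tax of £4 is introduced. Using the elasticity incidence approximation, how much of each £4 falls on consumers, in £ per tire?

Consumers bear ≈ £3.6 per tire.

Incidence ratio: consumers' share ≈ εs / (εs + |εd|) = 1.8 / (1.8 + 0.2) = 0.9.
So consumers bear ≈ 0.9 × £4 = £3.6; sellers bear £0.4.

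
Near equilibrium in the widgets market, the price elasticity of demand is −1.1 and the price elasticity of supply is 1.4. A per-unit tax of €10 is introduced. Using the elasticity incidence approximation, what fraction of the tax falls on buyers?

Incidence ratio: buyers' share ≈ εs / (εs + |εd|) = 1.4 / (1.4 + 1.1) = 0.56.
Supply is the more elastic side, so buyers bear the larger share.

Buyers' share ≈ 0.56.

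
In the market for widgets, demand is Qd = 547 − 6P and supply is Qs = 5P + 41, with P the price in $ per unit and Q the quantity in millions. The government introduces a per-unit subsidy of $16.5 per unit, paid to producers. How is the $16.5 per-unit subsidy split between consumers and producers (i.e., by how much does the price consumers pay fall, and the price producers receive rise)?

Consumers gain $7.5 per unit; producers gain $9 per unit.

Without the subsidy, 547 − 6P = 5P + 41 gives 11P = 506, so P* = $46 and Q* = 271.
With a per-unit subsidy paid to producers, each receives P + 16.5 per unit sold, so supply becomes Qs = 5(P + 16.5) + 41.
Solving gives Q = 316 with consumers paying $38.5 and producers receiving $55 (the $16.5 wedge).
Gain to consumers: $7.5; to producers: $9. (They sum to $16.5.)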